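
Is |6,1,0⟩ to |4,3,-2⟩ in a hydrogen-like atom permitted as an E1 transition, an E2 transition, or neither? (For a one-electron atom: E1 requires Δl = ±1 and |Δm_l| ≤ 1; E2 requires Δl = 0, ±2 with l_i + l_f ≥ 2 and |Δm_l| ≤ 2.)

E2

Δl = 3 − 1 = +2; l_i + l_f = 4.
Δm_l = -2.
E1 (Δl = ±1, |Δm_l| ≤ 1): not satisfied.
E2 (Δl = 0,±2, l_i+l_f ≥ 2, |Δm_l| ≤ 2): satisfied.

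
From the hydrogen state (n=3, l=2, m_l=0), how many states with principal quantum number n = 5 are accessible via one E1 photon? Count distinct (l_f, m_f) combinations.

6

E1 requires Δl = ±1, so l_f ∈ {1, 3}; with 0 ≤ l_f ≤ n_f−1 = 4, the allowed l_f values are {1, 3}.
For l_f = 1: m_f ∈ {m_i−1, m_i, m_i+1} ∩ [−1, 1] = {-1, 0, 1} → 3 states.
For l_f = 3: m_f ∈ {m_i−1, m_i, m_i+1} ∩ [−3, 3] = {-1, 0, 1} → 3 states.
Total: 6.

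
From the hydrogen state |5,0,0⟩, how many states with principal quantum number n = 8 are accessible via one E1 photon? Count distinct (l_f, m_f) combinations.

E1 requires Δl = ±1, so l_f ∈ {-1, 1}; with 0 ≤ l_f ≤ n_f−1 = 7, the allowed l_f values are {1}.
For l_f = 1: m_f ∈ {m_i−1, m_i, m_i+1} ∩ [−1, 1] = {-1, 0, 1} → 3 states.
Total: 3.

3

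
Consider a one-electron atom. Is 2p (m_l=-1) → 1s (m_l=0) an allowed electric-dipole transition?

l: 1 → 0 (Δl = -1). Δl = ±1 ✓.
Δm_l = 0 − (-1) = +1. E1 requires Δm_l = 0, ±1: ✓.
All E1 selection rules are satisfied.

allowed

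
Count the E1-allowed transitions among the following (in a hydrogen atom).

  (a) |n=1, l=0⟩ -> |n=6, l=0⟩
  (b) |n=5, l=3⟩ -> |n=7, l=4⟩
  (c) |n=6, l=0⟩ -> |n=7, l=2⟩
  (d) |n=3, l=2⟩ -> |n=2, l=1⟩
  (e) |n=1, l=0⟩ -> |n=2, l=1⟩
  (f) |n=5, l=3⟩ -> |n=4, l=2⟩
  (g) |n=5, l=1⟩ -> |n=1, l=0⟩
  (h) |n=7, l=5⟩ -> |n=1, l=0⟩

5

(a) forbidden — Δl = +0 (E1 requires Δl = ±1)
(b) allowed
(c) forbidden — Δl = +2 (E1 requires Δl = ±1)
(d) allowed
(e) allowed
(f) allowed
(g) allowed
(h) forbidden — Δl = -5 (E1 requires Δl = ±1)
Total allowed: 5 of 8.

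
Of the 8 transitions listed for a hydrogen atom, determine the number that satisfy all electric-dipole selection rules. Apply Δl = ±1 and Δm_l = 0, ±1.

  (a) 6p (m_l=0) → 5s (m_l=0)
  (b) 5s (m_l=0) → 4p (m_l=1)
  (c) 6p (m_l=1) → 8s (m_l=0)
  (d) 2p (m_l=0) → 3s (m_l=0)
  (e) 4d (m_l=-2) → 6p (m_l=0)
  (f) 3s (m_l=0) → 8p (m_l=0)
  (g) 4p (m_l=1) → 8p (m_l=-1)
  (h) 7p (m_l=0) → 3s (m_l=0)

6

(a) allowed
(b) allowed
(c) allowed
(d) allowed
(e) forbidden — Δm_l = +2 (E1 requires Δm_l = 0, ±1)
(f) allowed
(g) forbidden — Δl = +0 (E1 requires Δl = ±1); Δm_l = -2 (E1 requires Δm_l = 0, ±1)
(h) allowed
Total allowed: 6 of 8.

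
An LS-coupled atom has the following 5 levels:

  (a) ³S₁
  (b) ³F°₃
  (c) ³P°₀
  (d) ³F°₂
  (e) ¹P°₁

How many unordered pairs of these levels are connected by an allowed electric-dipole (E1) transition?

(a)–(b): forbidden (ΔL, ΔJ).
(a)–(c): allowed.
(a)–(d): forbidden (ΔL).
(a)–(e): forbidden (ΔS).
(b)–(c): forbidden (parity, ΔL, ΔJ).
(b)–(d): forbidden (parity).
(b)–(e): forbidden (parity, ΔS, ΔL, ΔJ).
(c)–(d): forbidden (parity, ΔL, ΔJ).
(c)–(e): forbidden (parity, ΔS).
(d)–(e): forbidden (parity, ΔS, ΔL).
Allowed pairs: 1 of 10.

1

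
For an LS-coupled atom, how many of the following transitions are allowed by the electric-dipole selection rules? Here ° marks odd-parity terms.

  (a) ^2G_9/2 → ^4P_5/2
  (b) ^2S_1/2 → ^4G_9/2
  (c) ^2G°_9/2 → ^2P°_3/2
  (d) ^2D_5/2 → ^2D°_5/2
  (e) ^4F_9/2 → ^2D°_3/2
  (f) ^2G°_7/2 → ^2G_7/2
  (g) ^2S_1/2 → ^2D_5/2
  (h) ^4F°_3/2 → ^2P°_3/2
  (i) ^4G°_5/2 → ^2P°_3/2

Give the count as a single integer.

2

(a) forbidden (parity, ΔS, ΔL, ΔJ fail)
(b) forbidden (parity, ΔS, ΔL, ΔJ fail)
(c) forbidden (parity, ΔL, ΔJ fail)
(d) allowed
(e) forbidden (ΔS, ΔJ fail)
(f) allowed
(g) forbidden (parity, ΔL, ΔJ fail)
(h) forbidden (parity, ΔS, ΔL fail)
(i) forbidden (parity, ΔS, ΔL fail)
Total allowed: 2 of 9.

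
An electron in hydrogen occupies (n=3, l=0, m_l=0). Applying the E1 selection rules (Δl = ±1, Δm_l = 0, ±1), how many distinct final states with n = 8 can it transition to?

3

E1 requires Δl = ±1, so l_f ∈ {-1, 1}; with 0 ≤ l_f ≤ n_f−1 = 7, the allowed l_f values are {1}.
For l_f = 1: m_f ∈ {m_i−1, m_i, m_i+1} ∩ [−1, 1] = {-1, 0, 1} → 3 states.
Total: 3.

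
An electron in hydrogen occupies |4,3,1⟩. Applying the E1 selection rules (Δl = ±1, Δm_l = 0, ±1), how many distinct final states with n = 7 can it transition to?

6

E1 requires Δl = ±1, so l_f ∈ {2, 4}; with 0 ≤ l_f ≤ n_f−1 = 6, the allowed l_f values are {2, 4}.
For l_f = 2: m_f ∈ {m_i−1, m_i, m_i+1} ∩ [−2, 2] = {0, 1, 2} → 3 states.
For l_f = 4: m_f ∈ {m_i−1, m_i, m_i+1} ∩ [−4, 4] = {0, 1, 2} → 3 states.
Total: 6.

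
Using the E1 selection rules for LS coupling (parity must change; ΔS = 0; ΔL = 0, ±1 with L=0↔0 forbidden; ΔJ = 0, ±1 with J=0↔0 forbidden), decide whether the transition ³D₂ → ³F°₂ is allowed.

allowed

Parity must change: even → odd — ✓.
ΔS = 0: S: 1 → 1 — ✓.
ΔL = 0, ±1 (not L=0↔0): L: 2 → 3, ΔL = +1 — ✓.
ΔJ = 0, ±1 (not J=0↔0): J: 2 → 2, ΔJ = +0 — ✓.
All four E1 rules are satisfied.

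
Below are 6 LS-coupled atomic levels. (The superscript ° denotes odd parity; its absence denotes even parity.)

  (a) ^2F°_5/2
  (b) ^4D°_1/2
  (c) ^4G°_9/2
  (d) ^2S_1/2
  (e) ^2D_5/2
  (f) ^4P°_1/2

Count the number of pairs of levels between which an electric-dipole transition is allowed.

1

(a)–(b): forbidden (parity, ΔS, ΔJ).
(a)–(c): forbidden (parity, ΔS, ΔJ).
(a)–(d): forbidden (ΔL, ΔJ).
(a)–(e): allowed.
(a)–(f): forbidden (parity, ΔS, ΔL, ΔJ).
(b)–(c): forbidden (parity, ΔL, ΔJ).
(b)–(d): forbidden (ΔS, ΔL).
(b)–(e): forbidden (ΔS, ΔJ).
(b)–(f): forbidden (parity).
(c)–(d): forbidden (ΔS, ΔL, ΔJ).
(c)–(e): forbidden (ΔS, ΔL, ΔJ).
(c)–(f): forbidden (parity, ΔL, ΔJ).
(d)–(e): forbidden (parity, ΔL, ΔJ).
(d)–(f): forbidden (ΔS).
(e)–(f): forbidden (ΔS, ΔJ).
Allowed pairs: 1 of 15.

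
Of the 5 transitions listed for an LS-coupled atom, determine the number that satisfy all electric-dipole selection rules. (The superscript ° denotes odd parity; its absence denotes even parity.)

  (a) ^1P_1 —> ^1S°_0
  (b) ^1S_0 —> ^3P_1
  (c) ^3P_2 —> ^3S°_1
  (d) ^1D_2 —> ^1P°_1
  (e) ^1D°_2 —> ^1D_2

(a) allowed
(b) forbidden (parity, ΔS fail)
(c) allowed
(d) allowed
(e) allowed
Total allowed: 4 of 5.

4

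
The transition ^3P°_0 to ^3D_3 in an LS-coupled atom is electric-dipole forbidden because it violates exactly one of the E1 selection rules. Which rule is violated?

Initial level: S=1, L=1, J=0, parity odd. Final level: S=1, L=2, J=3, parity even.
Parity must change: odd → even — satisfied.
ΔL = 0, ±1 (not L=0↔0): L: 1 → 2, ΔL = +1 — satisfied.
ΔJ = 0, ±1 (not J=0↔0): J: 0 → 3, ΔJ = +3 — violated.
ΔS = 0: S: 1 → 1 — satisfied.

the ΔJ = 0, ±1 rule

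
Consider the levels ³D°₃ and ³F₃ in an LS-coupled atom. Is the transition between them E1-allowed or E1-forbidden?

allowed

Parity must change: odd → even — ok.
ΔS = 0: S: 1 → 1 — ok.
ΔL = 0, ±1 (not L=0↔0): L: 2 → 3, ΔL = +1 — ok.
ΔJ = 0, ±1 (not J=0↔0): J: 3 → 3, ΔJ = +0 — ok.
All four E1 rules are satisfied.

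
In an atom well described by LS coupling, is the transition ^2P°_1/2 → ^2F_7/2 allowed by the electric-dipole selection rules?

forbidden

ΔS = 0: S: 1/2 → 1/2 — ✓.
ΔL = 0, ±1 (not L=0↔0): L: 1 → 3, ΔL = +2 — ✗.
Parity must change: odd → even — ✓.
ΔJ = 0, ±1 (not J=0↔0): J: 1/2 → 7/2, ΔJ = +3 — ✗.
Rule(s) violated: ΔL, ΔJ.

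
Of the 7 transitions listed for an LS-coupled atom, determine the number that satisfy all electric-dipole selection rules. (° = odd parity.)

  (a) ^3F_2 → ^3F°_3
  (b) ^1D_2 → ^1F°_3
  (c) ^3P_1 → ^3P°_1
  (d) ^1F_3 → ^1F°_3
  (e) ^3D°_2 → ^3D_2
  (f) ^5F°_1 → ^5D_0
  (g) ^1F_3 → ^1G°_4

(a) allowed
(b) allowed
(c) allowed
(d) allowed
(e) allowed
(f) allowed
(g) allowed
Total allowed: 7 of 7.

7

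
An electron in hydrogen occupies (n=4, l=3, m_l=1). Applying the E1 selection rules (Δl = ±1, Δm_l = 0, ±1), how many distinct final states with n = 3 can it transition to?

3

E1 requires Δl = ±1, so l_f ∈ {2, 4}; with 0 ≤ l_f ≤ n_f−1 = 2, the allowed l_f values are {2}.
For l_f = 2: m_f ∈ {m_i−1, m_i, m_i+1} ∩ [−2, 2] = {0, 1, 2} → 3 states.
Total: 3.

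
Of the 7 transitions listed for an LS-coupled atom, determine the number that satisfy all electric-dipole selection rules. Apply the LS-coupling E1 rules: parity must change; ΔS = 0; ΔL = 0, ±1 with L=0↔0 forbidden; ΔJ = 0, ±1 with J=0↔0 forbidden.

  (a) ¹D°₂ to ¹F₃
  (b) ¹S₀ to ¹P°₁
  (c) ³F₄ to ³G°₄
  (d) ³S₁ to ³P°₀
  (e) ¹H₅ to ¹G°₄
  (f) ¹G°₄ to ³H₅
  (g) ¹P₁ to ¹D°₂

(a) allowed
(b) allowed
(c) allowed
(d) allowed
(e) allowed
(f) forbidden (ΔS fails)
(g) allowed
Total allowed: 6 of 7.

6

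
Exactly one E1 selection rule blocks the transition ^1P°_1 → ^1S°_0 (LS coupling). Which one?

parity

ΔJ = 0, ±1 (not J=0↔0): J: 1 → 0, ΔJ = -1 — passes.
Parity must change: odd → odd — fails.
ΔS = 0: S: 0 → 0 — passes.
ΔL = 0, ±1 (not L=0↔0): L: 1 → 0, ΔL = -1 — passes.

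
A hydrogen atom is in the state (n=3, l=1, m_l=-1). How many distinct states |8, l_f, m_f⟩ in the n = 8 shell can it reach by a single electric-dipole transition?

E1 requires Δl = ±1, so l_f ∈ {0, 2}; with 0 ≤ l_f ≤ n_f−1 = 7, the allowed l_f values are {0, 2}.
For l_f = 0: m_f ∈ {m_i−1, m_i, m_i+1} ∩ [−0, 0] = {0} → 1 state.
For l_f = 2: m_f ∈ {m_i−1, m_i, m_i+1} ∩ [−2, 2] = {-2, -1, 0} → 3 states.
Total: 4.

4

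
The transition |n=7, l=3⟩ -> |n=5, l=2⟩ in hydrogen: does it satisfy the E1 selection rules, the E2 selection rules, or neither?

Δl = 2 − 3 = -1; l_i + l_f = 5.
E1 (Δl = ±1): satisfied.
E2 (Δl = 0,±2, l_i+l_f ≥ 2): not satisfied.

E1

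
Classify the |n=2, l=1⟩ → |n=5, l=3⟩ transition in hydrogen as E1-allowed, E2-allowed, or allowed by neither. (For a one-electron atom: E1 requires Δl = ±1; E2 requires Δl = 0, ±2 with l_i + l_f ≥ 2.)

Δl = 3 − 1 = +2; l_i + l_f = 4.
E1 (Δl = ±1): not satisfied.
E2 (Δl = 0,±2, l_i+l_f ≥ 2): satisfied.

E2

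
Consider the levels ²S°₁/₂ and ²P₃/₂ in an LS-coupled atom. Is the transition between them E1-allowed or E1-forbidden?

Initial level: S=1/2, L=0, J=1/2, parity odd. Final level: S=1/2, L=1, J=3/2, parity even.
Parity must change: odd → even — satisfied.
ΔS = 0: S: 1/2 → 1/2 — satisfied.
ΔL = 0, ±1 (not L=0↔0): L: 0 → 1, ΔL = +1 — satisfied.
ΔJ = 0, ±1 (not J=0↔0): J: 1/2 → 3/2, ΔJ = +1 — satisfied.
All four E1 rules are satisfied.

allowed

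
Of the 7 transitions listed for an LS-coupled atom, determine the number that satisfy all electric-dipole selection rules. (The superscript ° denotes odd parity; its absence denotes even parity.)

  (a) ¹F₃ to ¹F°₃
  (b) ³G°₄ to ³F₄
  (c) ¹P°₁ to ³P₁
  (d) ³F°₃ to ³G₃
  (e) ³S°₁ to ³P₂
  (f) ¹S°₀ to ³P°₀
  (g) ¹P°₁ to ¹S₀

(a) allowed
(b) allowed
(c) forbidden (ΔS fails)
(d) allowed
(e) allowed
(f) forbidden (parity, ΔS, ΔJ fail)
(g) allowed
Total allowed: 5 of 7.

5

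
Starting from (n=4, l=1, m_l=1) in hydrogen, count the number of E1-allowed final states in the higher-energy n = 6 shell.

4

E1 requires Δl = ±1, so l_f ∈ {0, 2}; with 0 ≤ l_f ≤ n_f−1 = 5, the allowed l_f values are {0, 2}.
For l_f = 0: m_f ∈ {m_i−1, m_i, m_i+1} ∩ [−0, 0] = {0} → 1 state.
For l_f = 2: m_f ∈ {m_i−1, m_i, m_i+1} ∩ [−2, 2] = {0, 1, 2} → 3 states.
Total: 4.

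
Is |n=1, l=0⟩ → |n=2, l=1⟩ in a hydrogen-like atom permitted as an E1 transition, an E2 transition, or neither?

Δl = 1 − 0 = +1; l_i + l_f = 1.
E1 (Δl = ±1): satisfied.
E2 (Δl = 0,±2, l_i+l_f ≥ 2): not satisfied.

E1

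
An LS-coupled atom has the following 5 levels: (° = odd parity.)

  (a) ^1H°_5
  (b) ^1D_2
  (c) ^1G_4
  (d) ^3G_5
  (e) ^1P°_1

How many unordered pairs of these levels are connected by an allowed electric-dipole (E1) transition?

(a)–(b): forbidden (ΔL, ΔJ).
(a)–(c): allowed.
(a)–(d): forbidden (ΔS).
(a)–(e): forbidden (parity, ΔL, ΔJ).
(b)–(c): forbidden (parity, ΔL, ΔJ).
(b)–(d): forbidden (parity, ΔS, ΔL, ΔJ).
(b)–(e): allowed.
(c)–(d): forbidden (parity, ΔS).
(c)–(e): forbidden (ΔL, ΔJ).
(d)–(e): forbidden (ΔS, ΔL, ΔJ).
Allowed pairs: 2 of 10.

2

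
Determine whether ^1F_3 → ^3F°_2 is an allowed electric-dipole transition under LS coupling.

Reading off the term symbols: S 0→1, L 3→3, J 3→2, parity even→odd.
Parity must change: even → odd — satisfied.
ΔS = 0: S: 0 → 1 — violated.
ΔL = 0, ±1 (not L=0↔0): L: 3 → 3, ΔL = +0 — satisfied.
ΔJ = 0, ±1 (not J=0↔0): J: 3 → 2, ΔJ = -1 — satisfied.
Rule(s) violated: ΔS.

forbidden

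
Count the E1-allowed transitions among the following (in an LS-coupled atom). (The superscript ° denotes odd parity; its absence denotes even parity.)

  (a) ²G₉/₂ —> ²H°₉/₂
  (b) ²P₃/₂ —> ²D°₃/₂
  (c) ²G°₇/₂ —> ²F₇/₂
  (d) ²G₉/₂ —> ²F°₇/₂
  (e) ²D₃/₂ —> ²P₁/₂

4

(a) allowed
(b) allowed
(c) allowed
(d) allowed
(e) forbidden (parity fails)
Total allowed: 4 of 5.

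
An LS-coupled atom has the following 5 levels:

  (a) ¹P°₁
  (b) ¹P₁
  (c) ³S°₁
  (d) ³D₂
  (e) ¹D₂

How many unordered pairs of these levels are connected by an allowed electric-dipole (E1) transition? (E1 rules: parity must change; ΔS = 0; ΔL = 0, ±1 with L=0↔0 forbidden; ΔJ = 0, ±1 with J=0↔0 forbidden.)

2

(a)–(b): allowed.
(a)–(c): forbidden (parity, ΔS).
(a)–(d): forbidden (ΔS).
(a)–(e): allowed.
(b)–(c): forbidden (ΔS).
(b)–(d): forbidden (parity, ΔS).
(b)–(e): forbidden (parity).
(c)–(d): forbidden (ΔL).
(c)–(e): forbidden (ΔS, ΔL).
(d)–(e): forbidden (parity, ΔS).
Allowed pairs: 2 of 10.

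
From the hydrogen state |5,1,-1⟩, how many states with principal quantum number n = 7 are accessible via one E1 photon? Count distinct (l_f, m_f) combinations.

4

E1 requires Δl = ±1, so l_f ∈ {0, 2}; with 0 ≤ l_f ≤ n_f−1 = 6, the allowed l_f values are {0, 2}.
For l_f = 0: m_f ∈ {m_i−1, m_i, m_i+1} ∩ [−0, 0] = {0} → 1 state.
For l_f = 2: m_f ∈ {m_i−1, m_i, m_i+1} ∩ [−2, 2] = {-2, -1, 0} → 3 states.
Total: 4.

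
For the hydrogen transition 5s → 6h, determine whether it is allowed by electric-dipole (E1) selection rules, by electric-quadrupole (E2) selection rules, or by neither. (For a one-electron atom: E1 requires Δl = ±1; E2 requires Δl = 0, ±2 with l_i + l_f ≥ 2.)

Δl = 5 − 0 = +5; l_i + l_f = 5.
E1 (Δl = ±1): not satisfied.
E2 (Δl = 0,±2, l_i+l_f ≥ 2): not satisfied.

neither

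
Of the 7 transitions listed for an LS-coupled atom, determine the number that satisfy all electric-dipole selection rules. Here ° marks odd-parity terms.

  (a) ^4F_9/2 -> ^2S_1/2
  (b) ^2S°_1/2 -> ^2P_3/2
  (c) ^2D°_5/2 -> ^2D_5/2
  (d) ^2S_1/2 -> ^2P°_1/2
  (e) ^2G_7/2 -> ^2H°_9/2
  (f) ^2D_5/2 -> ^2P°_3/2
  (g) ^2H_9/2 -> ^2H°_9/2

(a) forbidden (parity, ΔS, ΔL, ΔJ fail)
(b) allowed
(c) allowed
(d) allowed
(e) allowed
(f) allowed
(g) allowed
Total allowed: 6 of 7.

6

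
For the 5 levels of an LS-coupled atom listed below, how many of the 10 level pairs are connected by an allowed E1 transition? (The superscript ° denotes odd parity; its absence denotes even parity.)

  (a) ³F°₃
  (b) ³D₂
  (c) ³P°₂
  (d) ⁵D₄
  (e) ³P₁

(a)–(b): allowed.
(a)–(c): forbidden (parity, ΔL).
(a)–(d): forbidden (ΔS).
(a)–(e): forbidden (ΔL, ΔJ).
(b)–(c): allowed.
(b)–(d): forbidden (parity, ΔS, ΔJ).
(b)–(e): forbidden (parity).
(c)–(d): forbidden (ΔS, ΔJ).
(c)–(e): allowed.
(d)–(e): forbidden (parity, ΔS, ΔJ).
Allowed pairs: 3 of 10.

3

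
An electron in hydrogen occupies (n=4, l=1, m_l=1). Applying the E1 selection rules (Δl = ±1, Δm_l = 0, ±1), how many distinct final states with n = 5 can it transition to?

4

E1 requires Δl = ±1, so l_f ∈ {0, 2}; with 0 ≤ l_f ≤ n_f−1 = 4, the allowed l_f values are {0, 2}.
For l_f = 0: m_f ∈ {m_i−1, m_i, m_i+1} ∩ [−0, 0] = {0} → 1 state.
For l_f = 2: m_f ∈ {m_i−1, m_i, m_i+1} ∩ [−2, 2] = {0, 1, 2} → 3 states.
Total: 4.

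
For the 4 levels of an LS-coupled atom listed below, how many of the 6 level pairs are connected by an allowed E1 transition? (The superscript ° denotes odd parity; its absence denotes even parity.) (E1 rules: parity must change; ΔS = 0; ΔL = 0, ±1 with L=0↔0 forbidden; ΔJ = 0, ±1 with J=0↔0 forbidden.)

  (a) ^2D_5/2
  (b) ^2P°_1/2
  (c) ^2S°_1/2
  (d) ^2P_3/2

2

(a)–(b): forbidden (ΔJ).
(a)–(c): forbidden (ΔL, ΔJ).
(a)–(d): forbidden (parity).
(b)–(c): forbidden (parity).
(b)–(d): allowed.
(c)–(d): allowed.
Allowed pairs: 2 of 6.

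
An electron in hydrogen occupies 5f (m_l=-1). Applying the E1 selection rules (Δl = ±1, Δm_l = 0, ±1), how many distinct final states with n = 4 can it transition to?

3

E1 requires Δl = ±1, so l_f ∈ {2, 4}; with 0 ≤ l_f ≤ n_f−1 = 3, the allowed l_f values are {2}.
For l_f = 2: m_f ∈ {m_i−1, m_i, m_i+1} ∩ [−2, 2] = {-2, -1, 0} → 3 states.
Total: 3.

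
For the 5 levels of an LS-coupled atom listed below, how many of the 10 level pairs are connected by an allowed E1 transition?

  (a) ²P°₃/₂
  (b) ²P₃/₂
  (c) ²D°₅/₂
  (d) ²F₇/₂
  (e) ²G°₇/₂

(a)–(b): allowed.
(a)–(c): forbidden (parity).
(a)–(d): forbidden (ΔL, ΔJ).
(a)–(e): forbidden (parity, ΔL, ΔJ).
(b)–(c): allowed.
(b)–(d): forbidden (parity, ΔL, ΔJ).
(b)–(e): forbidden (ΔL, ΔJ).
(c)–(d): allowed.
(c)–(e): forbidden (parity, ΔL).
(d)–(e): allowed.
Allowed pairs: 4 of 10.

4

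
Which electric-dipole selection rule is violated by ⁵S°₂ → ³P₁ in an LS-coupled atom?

Initial level: S=2, L=0, J=2, parity odd. Final level: S=1, L=1, J=1, parity even.
Parity must change: odd → even — ok.
ΔS = 0: S: 2 → 1 — fails.
ΔL = 0, ±1 (not L=0↔0): L: 0 → 1, ΔL = +1 — ok.
ΔJ = 0, ±1 (not J=0↔0): J: 2 → 1, ΔJ = -1 — ok.

the ΔS = 0 rule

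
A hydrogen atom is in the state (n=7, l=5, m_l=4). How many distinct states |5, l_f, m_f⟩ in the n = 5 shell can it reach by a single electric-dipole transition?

2

E1 requires Δl = ±1, so l_f ∈ {4, 6}; with 0 ≤ l_f ≤ n_f−1 = 4, the allowed l_f values are {4}.
For l_f = 4: m_f ∈ {m_i−1, m_i, m_i+1} ∩ [−4, 4] = {3, 4} → 2 states.
Total: 2.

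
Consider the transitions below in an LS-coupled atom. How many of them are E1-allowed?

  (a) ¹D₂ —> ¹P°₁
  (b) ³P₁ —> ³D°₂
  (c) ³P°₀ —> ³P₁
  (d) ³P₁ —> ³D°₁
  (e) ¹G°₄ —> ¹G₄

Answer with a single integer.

(a) allowed
(b) allowed
(c) allowed
(d) allowed
(e) allowed
Total allowed: 5 of 5.

5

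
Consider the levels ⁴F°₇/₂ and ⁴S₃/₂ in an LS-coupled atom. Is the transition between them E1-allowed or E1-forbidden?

Initial level: S=3/2, L=3, J=7/2, parity odd. Final level: S=3/2, L=0, J=3/2, parity even.
Parity must change: odd → even — ✓.
ΔL = 0, ±1 (not L=0↔0): L: 3 → 0, ΔL = -3 — ✗.
ΔS = 0: S: 3/2 → 3/2 — ✓.
ΔJ = 0, ±1 (not J=0↔0): J: 7/2 → 3/2, ΔJ = -2 — ✗.
Rule(s) violated: ΔL, ΔJ.

forbidden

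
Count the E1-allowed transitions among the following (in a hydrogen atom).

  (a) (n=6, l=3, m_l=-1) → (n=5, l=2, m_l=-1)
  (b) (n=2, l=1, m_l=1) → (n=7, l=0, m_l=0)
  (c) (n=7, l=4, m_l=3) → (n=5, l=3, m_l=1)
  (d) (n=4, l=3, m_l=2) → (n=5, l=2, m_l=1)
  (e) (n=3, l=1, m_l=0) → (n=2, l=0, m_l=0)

(a) allowed
(b) allowed
(c) forbidden — Δm_l = -2 (E1 requires Δm_l = 0, ±1)
(d) allowed
(e) allowed
Total allowed: 4 of 5.

4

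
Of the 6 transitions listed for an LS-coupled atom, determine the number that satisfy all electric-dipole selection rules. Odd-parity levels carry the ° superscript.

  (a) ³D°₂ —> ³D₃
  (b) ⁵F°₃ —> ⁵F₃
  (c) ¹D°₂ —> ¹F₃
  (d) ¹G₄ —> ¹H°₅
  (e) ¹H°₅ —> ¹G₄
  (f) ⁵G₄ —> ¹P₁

(a) allowed
(b) allowed
(c) allowed
(d) allowed
(e) allowed
(f) forbidden (parity, ΔS, ΔL, ΔJ fail)
Total allowed: 5 of 6.

5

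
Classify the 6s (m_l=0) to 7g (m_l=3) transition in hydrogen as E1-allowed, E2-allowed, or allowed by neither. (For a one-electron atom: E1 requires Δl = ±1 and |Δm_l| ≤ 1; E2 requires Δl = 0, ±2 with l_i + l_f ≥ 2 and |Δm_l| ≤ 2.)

Δl = 4 − 0 = +4; l_i + l_f = 4.
Δm_l = +3.
E1 (Δl = ±1, |Δm_l| ≤ 1): not satisfied.
E2 (Δl = 0,±2, l_i+l_f ≥ 2, |Δm_l| ≤ 2): not satisfied.

neither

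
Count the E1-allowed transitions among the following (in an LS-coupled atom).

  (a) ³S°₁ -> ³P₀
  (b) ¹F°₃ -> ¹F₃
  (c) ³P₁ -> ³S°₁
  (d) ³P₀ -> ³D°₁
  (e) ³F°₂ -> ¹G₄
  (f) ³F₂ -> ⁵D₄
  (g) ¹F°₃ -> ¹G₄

(a) allowed
(b) allowed
(c) allowed
(d) allowed
(e) forbidden (ΔS, ΔJ fail)
(f) forbidden (parity, ΔS, ΔJ fail)
(g) allowed
Total allowed: 5 of 7.

5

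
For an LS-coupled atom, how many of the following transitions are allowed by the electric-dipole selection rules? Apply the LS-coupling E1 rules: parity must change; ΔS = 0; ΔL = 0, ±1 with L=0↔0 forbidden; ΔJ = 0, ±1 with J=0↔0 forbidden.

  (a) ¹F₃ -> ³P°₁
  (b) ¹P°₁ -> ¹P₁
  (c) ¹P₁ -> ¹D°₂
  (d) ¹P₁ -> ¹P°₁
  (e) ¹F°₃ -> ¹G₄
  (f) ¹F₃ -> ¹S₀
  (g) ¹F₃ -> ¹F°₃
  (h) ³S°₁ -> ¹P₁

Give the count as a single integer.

5

(a) forbidden (ΔS, ΔL, ΔJ fail)
(b) allowed
(c) allowed
(d) allowed
(e) allowed
(f) forbidden (parity, ΔL, ΔJ fail)
(g) allowed
(h) forbidden (ΔS fails)
Total allowed: 5 of 8.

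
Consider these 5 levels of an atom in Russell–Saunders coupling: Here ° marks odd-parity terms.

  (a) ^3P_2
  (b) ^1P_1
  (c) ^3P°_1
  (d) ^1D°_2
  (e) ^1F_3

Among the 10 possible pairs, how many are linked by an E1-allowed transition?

3

(a)–(b): forbidden (parity, ΔS).
(a)–(c): allowed.
(a)–(d): forbidden (ΔS).
(a)–(e): forbidden (parity, ΔS, ΔL).
(b)–(c): forbidden (ΔS).
(b)–(d): allowed.
(b)–(e): forbidden (parity, ΔL, ΔJ).
(c)–(d): forbidden (parity, ΔS).
(c)–(e): forbidden (ΔS, ΔL, ΔJ).
(d)–(e): allowed.
Allowed pairs: 3 of 10.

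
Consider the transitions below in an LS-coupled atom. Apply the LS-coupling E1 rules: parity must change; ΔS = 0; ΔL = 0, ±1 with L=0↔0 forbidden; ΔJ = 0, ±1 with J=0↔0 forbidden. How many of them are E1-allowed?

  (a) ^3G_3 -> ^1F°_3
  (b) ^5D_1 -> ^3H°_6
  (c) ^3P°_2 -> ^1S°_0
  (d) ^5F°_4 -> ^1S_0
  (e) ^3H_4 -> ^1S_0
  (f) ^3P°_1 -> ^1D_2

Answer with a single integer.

(a) forbidden (ΔS fails)
(b) forbidden (ΔS, ΔL, ΔJ fail)
(c) forbidden (parity, ΔS, ΔJ fail)
(d) forbidden (ΔS, ΔL, ΔJ fail)
(e) forbidden (parity, ΔS, ΔL, ΔJ fail)
(f) forbidden (ΔS fails)
Total allowed: 0 of 6.

0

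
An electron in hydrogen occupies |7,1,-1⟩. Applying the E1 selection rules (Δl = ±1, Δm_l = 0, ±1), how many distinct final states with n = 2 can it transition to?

1

E1 requires Δl = ±1, so l_f ∈ {0, 2}; with 0 ≤ l_f ≤ n_f−1 = 1, the allowed l_f values are {0}.
For l_f = 0: m_f ∈ {m_i−1, m_i, m_i+1} ∩ [−0, 0] = {0} → 1 state.
Total: 1.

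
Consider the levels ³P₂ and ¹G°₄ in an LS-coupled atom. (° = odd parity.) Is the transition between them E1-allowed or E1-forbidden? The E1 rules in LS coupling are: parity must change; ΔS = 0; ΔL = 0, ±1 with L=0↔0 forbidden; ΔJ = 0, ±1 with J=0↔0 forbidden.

Initial level: S=1, L=1, J=2, parity even. Final level: S=0, L=4, J=4, parity odd.
ΔL = 0, ±1 (not L=0↔0): L: 1 → 4, ΔL = +3 — fails.
ΔJ = 0, ±1 (not J=0↔0): J: 2 → 4, ΔJ = +2 — fails.
ΔS = 0: S: 1 → 0 — fails.
Parity must change: even → odd — ok.
Rule(s) violated: ΔS, ΔL, ΔJ.

forbidden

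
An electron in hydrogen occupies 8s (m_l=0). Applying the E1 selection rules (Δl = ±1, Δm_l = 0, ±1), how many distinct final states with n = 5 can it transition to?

3

E1 requires Δl = ±1, so l_f ∈ {-1, 1}; with 0 ≤ l_f ≤ n_f−1 = 4, the allowed l_f values are {1}.
For l_f = 1: m_f ∈ {m_i−1, m_i, m_i+1} ∩ [−1, 1] = {-1, 0, 1} → 3 states.
Total: 3.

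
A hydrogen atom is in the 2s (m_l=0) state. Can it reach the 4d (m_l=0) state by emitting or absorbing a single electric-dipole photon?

l: 0 → 2 (Δl = +2). Δl = ±1 violated.
Δm_l = 0 − (0) = +0. E1 requires Δm_l = 0, ±1: satisfied.
The transition is electric-dipole forbidden.

forbidden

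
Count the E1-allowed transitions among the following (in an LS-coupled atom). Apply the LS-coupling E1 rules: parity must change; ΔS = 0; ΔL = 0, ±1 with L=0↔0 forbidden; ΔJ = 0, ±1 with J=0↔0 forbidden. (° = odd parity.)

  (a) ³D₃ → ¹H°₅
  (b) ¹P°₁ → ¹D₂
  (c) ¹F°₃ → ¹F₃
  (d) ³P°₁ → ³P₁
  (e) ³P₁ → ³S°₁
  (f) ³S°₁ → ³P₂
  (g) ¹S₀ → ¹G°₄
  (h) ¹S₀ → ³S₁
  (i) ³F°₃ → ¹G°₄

5

(a) forbidden (ΔS, ΔL, ΔJ fail)
(b) allowed
(c) allowed
(d) allowed
(e) allowed
(f) allowed
(g) forbidden (ΔL, ΔJ fail)
(h) forbidden (parity, ΔS, ΔL fail)
(i) forbidden (parity, ΔS fail)
Total allowed: 5 of 9.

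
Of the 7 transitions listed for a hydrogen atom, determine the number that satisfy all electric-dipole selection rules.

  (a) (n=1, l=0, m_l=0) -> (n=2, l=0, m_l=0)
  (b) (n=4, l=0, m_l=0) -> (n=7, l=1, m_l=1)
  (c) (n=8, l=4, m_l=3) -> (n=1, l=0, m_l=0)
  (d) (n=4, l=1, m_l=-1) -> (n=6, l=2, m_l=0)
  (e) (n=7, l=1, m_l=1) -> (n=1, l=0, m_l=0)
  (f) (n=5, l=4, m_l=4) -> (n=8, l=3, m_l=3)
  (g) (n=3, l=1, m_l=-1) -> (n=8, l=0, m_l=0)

5

(a) forbidden — Δl = +0 (E1 requires Δl = ±1)
(b) allowed
(c) forbidden — Δl = -4 (E1 requires Δl = ±1); Δm_l = -3 (E1 requires Δm_l = 0, ±1)
(d) allowed
(e) allowed
(f) allowed
(g) allowed
Total allowed: 5 of 7.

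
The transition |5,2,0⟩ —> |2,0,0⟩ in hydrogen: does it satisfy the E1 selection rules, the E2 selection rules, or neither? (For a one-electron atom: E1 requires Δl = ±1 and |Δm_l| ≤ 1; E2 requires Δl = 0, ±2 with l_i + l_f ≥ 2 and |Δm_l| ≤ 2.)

E2

Δl = 0 − 2 = -2; l_i + l_f = 2.
Δm_l = +0.
E1 (Δl = ±1, |Δm_l| ≤ 1): not satisfied.
E2 (Δl = 0,±2, l_i+l_f ≥ 2, |Δm_l| ≤ 2): satisfied.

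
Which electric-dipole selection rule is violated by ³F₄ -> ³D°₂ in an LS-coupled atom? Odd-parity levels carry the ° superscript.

Initial level: S=1, L=3, J=4, parity even. Final level: S=1, L=2, J=2, parity odd.
Parity must change: even → odd — ok.
ΔJ = 0, ±1 (not J=0↔0): J: 4 → 2, ΔJ = -2 — fails.
ΔS = 0: S: 1 → 1 — ok.
ΔL = 0, ±1 (not L=0↔0): L: 3 → 2, ΔL = -1 — ok.

the ΔJ = 0, ±1 rule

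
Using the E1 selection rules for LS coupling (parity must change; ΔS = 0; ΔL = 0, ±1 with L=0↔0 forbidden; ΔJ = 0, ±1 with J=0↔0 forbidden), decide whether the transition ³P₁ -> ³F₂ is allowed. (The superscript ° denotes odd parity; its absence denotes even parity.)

Parity must change: even → even — violated.
ΔS = 0: S: 1 → 1 — satisfied.
ΔL = 0, ±1 (not L=0↔0): L: 1 → 3, ΔL = +2 — violated.
ΔJ = 0, ±1 (not J=0↔0): J: 1 → 2, ΔJ = +1 — satisfied.
Rule(s) violated: parity, ΔL.

forbidden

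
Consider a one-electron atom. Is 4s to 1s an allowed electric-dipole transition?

Initial l = 0, final l = 0, so Δl = +0. E1 requires Δl = ±1: fails.
The transition is electric-dipole forbidden.

forbidden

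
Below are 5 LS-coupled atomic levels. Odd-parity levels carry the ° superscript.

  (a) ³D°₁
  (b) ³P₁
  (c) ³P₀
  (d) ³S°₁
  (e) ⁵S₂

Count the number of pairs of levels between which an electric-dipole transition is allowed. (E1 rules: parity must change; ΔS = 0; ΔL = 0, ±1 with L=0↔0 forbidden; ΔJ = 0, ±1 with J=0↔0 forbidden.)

4

(a)–(b): allowed.
(a)–(c): allowed.
(a)–(d): forbidden (parity, ΔL).
(a)–(e): forbidden (ΔS, ΔL).
(b)–(c): forbidden (parity).
(b)–(d): allowed.
(b)–(e): forbidden (parity, ΔS).
(c)–(d): allowed.
(c)–(e): forbidden (parity, ΔS, ΔJ).
(d)–(e): forbidden (ΔS, ΔL).
Allowed pairs: 4 of 10.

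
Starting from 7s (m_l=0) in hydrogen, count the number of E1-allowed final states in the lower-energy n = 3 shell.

E1 requires Δl = ±1, so l_f ∈ {-1, 1}; with 0 ≤ l_f ≤ n_f−1 = 2, the allowed l_f values are {1}.
For l_f = 1: m_f ∈ {m_i−1, m_i, m_i+1} ∩ [−1, 1] = {-1, 0, 1} → 3 states.
Total: 3.

3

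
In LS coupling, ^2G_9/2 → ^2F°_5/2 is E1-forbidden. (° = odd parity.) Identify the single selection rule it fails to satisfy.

Reading off the term symbols: S 1/2→1/2, L 4→3, J 9/2→5/2, parity even→odd.
Parity must change: even → odd — ok.
ΔJ = 0, ±1 (not J=0↔0): J: 9/2 → 5/2, ΔJ = -2 — fails.
ΔL = 0, ±1 (not L=0↔0): L: 4 → 3, ΔL = -1 — ok.
ΔS = 0: S: 1/2 → 1/2 — ok.

the ΔJ = 0, ±1 rule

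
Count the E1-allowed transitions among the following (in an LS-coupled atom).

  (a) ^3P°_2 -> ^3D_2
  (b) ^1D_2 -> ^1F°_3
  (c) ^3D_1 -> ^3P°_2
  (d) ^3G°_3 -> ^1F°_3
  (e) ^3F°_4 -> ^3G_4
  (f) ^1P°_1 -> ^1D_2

5

(a) allowed
(b) allowed
(c) allowed
(d) forbidden (parity, ΔS fail)
(e) allowed
(f) allowed
Total allowed: 5 of 6.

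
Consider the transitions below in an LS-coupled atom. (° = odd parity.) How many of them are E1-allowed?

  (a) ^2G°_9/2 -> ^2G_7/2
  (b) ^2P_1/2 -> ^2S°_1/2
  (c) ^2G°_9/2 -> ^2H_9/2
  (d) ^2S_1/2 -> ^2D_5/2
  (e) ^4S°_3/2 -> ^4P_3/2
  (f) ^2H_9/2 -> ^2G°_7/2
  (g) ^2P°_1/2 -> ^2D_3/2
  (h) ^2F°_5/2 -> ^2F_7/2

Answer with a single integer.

(a) allowed
(b) allowed
(c) allowed
(d) forbidden (parity, ΔL, ΔJ fail)
(e) allowed
(f) allowed
(g) allowed
(h) allowed
Total allowed: 7 of 8.

7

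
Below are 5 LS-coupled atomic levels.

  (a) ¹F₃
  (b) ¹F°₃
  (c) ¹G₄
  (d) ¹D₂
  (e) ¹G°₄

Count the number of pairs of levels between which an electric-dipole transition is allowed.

5

(a)–(b): allowed.
(a)–(c): forbidden (parity).
(a)–(d): forbidden (parity).
(a)–(e): allowed.
(b)–(c): allowed.
(b)–(d): allowed.
(b)–(e): forbidden (parity).
(c)–(d): forbidden (parity, ΔL, ΔJ).
(c)–(e): allowed.
(d)–(e): forbidden (ΔL, ΔJ).
Allowed pairs: 5 of 10.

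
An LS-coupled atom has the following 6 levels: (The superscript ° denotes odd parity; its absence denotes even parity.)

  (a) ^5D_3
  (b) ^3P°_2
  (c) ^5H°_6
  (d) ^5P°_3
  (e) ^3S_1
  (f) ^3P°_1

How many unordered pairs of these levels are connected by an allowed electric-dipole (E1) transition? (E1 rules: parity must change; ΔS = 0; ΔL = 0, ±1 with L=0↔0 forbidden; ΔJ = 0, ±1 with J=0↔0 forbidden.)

3

(a)–(b): forbidden (ΔS).
(a)–(c): forbidden (ΔL, ΔJ).
(a)–(d): allowed.
(a)–(e): forbidden (parity, ΔS, ΔL, ΔJ).
(a)–(f): forbidden (ΔS, ΔJ).
(b)–(c): forbidden (parity, ΔS, ΔL, ΔJ).
(b)–(d): forbidden (parity, ΔS).
(b)–(e): allowed.
(b)–(f): forbidden (parity).
(c)–(d): forbidden (parity, ΔL, ΔJ).
(c)–(e): forbidden (ΔS, ΔL, ΔJ).
(c)–(f): forbidden (parity, ΔS, ΔL, ΔJ).
(d)–(e): forbidden (ΔS, ΔJ).
(d)–(f): forbidden (parity, ΔS, ΔJ).
(e)–(f): allowed.
Allowed pairs: 3 of 15.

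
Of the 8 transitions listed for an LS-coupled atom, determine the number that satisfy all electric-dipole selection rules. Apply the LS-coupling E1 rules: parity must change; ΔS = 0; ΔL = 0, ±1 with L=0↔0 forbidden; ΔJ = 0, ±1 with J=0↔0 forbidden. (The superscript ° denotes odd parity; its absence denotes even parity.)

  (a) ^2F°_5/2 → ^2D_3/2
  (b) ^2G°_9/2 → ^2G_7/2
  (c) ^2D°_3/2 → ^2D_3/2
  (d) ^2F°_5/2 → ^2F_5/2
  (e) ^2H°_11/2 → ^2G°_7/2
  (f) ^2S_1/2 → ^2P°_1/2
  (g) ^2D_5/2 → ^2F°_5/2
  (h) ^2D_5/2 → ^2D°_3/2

(a) allowed
(b) allowed
(c) allowed
(d) allowed
(e) forbidden (parity, ΔJ fail)
(f) allowed
(g) allowed
(h) allowed
Total allowed: 7 of 8.

7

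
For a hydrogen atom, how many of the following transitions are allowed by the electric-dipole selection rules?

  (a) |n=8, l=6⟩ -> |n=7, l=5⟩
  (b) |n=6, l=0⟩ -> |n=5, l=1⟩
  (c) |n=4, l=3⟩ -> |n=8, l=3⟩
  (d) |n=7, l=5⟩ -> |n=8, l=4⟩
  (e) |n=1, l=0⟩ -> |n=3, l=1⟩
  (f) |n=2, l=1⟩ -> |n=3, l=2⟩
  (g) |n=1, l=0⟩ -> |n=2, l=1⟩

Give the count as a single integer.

(a) allowed
(b) allowed
(c) forbidden — Δl = +0 (E1 requires Δl = ±1)
(d) allowed
(e) allowed
(f) allowed
(g) allowed
Total allowed: 6 of 7.

6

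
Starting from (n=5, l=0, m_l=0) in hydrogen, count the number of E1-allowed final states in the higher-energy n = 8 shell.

E1 requires Δl = ±1, so l_f ∈ {-1, 1}; with 0 ≤ l_f ≤ n_f−1 = 7, the allowed l_f values are {1}.
For l_f = 1: m_f ∈ {m_i−1, m_i, m_i+1} ∩ [−1, 1] = {-1, 0, 1} → 3 states.
Total: 3.

3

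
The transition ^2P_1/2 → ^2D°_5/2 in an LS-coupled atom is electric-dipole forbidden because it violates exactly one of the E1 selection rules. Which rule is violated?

Initial level: S=1/2, L=1, J=1/2, parity even. Final level: S=1/2, L=2, J=5/2, parity odd.
ΔS = 0: S: 1/2 → 1/2 — ✓.
Parity must change: even → odd — ✓.
ΔL = 0, ±1 (not L=0↔0): L: 1 → 2, ΔL = +1 — ✓.
ΔJ = 0, ±1 (not J=0↔0): J: 1/2 → 5/2, ΔJ = +2 — ✗.

the ΔJ = 0, ±1 rule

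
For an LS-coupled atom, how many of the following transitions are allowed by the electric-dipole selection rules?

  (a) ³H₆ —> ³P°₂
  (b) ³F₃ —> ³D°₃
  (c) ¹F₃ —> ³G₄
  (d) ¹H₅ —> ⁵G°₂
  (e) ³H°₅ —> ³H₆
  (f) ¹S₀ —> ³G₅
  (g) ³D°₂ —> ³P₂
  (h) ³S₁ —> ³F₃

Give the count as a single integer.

(a) forbidden (ΔL, ΔJ fail)
(b) allowed
(c) forbidden (parity, ΔS fail)
(d) forbidden (ΔS, ΔJ fail)
(e) allowed
(f) forbidden (parity, ΔS, ΔL, ΔJ fail)
(g) allowed
(h) forbidden (parity, ΔL, ΔJ fail)
Total allowed: 3 of 8.

3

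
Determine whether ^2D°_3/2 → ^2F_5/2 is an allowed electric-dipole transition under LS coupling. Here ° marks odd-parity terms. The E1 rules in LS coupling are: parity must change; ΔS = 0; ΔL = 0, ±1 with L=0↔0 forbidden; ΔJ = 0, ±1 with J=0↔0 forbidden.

Reading off the term symbols: S 1/2→1/2, L 2→3, J 3/2→5/2, parity odd→even.
Parity must change: odd → even — ✓.
ΔS = 0: S: 1/2 → 1/2 — ✓.
ΔL = 0, ±1 (not L=0↔0): L: 2 → 3, ΔL = +1 — ✓.
ΔJ = 0, ±1 (not J=0↔0): J: 3/2 → 5/2, ΔJ = +1 — ✓.
All four E1 rules are satisfied.

allowed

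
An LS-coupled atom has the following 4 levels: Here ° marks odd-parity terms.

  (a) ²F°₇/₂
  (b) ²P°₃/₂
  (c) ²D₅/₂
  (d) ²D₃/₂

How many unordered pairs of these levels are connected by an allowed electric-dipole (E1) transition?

(a)–(b): forbidden (parity, ΔL, ΔJ).
(a)–(c): allowed.
(a)–(d): forbidden (ΔJ).
(b)–(c): allowed.
(b)–(d): allowed.
(c)–(d): forbidden (parity).
Allowed pairs: 3 of 6.

3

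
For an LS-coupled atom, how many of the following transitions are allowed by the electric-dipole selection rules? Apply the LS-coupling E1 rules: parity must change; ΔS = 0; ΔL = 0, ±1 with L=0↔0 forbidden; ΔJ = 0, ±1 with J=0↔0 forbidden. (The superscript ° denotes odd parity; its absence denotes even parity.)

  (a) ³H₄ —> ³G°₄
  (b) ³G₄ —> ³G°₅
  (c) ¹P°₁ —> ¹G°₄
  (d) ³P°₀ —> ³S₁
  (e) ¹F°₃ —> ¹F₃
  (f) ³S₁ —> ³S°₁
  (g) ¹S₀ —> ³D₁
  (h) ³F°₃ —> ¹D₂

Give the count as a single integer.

4

(a) allowed
(b) allowed
(c) forbidden (parity, ΔL, ΔJ fail)
(d) allowed
(e) allowed
(f) forbidden (ΔL fails)
(g) forbidden (parity, ΔS, ΔL fail)
(h) forbidden (ΔS fails)
Total allowed: 4 of 8.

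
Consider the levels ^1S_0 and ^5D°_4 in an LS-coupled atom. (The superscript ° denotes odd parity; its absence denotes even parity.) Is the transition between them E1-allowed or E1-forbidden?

forbidden

Parity must change: even → odd — ✓.
ΔS = 0: S: 0 → 2 — ✗.
ΔL = 0, ±1 (not L=0↔0): L: 0 → 2, ΔL = +2 — ✗.
ΔJ = 0, ±1 (not J=0↔0): J: 0 → 4, ΔJ = +4 — ✗.
Rule(s) violated: ΔS, ΔL, ΔJ.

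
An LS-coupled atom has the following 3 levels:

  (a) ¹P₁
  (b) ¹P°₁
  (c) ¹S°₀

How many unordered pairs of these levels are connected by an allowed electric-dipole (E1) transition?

(a)–(b): allowed.
(a)–(c): allowed.
(b)–(c): forbidden (parity).
Allowed pairs: 2 of 3.

2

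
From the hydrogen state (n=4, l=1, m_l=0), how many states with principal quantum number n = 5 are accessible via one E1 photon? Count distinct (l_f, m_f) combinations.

4

E1 requires Δl = ±1, so l_f ∈ {0, 2}; with 0 ≤ l_f ≤ n_f−1 = 4, the allowed l_f values are {0, 2}.
For l_f = 0: m_f ∈ {m_i−1, m_i, m_i+1} ∩ [−0, 0] = {0} → 1 state.
For l_f = 2: m_f ∈ {m_i−1, m_i, m_i+1} ∩ [−2, 2] = {-1, 0, 1} → 3 states.
Total: 4.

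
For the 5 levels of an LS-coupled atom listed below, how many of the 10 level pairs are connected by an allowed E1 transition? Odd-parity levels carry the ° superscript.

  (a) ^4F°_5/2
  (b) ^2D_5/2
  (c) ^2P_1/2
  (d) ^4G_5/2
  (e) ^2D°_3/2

(a)–(b): forbidden (ΔS).
(a)–(c): forbidden (ΔS, ΔL, ΔJ).
(a)–(d): allowed.
(a)–(e): forbidden (parity, ΔS).
(b)–(c): forbidden (parity, ΔJ).
(b)–(d): forbidden (parity, ΔS, ΔL).
(b)–(e): allowed.
(c)–(d): forbidden (parity, ΔS, ΔL, ΔJ).
(c)–(e): allowed.
(d)–(e): forbidden (ΔS, ΔL).
Allowed pairs: 3 of 10.

3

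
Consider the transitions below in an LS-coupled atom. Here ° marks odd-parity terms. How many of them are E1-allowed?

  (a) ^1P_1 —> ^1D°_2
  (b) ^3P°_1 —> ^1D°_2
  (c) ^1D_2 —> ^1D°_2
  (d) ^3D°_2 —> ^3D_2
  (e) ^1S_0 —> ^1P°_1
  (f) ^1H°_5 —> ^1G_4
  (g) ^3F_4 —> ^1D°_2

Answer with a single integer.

5

(a) allowed
(b) forbidden (parity, ΔS fail)
(c) allowed
(d) allowed
(e) allowed
(f) allowed
(g) forbidden (ΔS, ΔJ fail)
Total allowed: 5 of 7.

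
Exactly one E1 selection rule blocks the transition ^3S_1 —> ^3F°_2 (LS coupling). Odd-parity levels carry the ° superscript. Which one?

Initial level: S=1, L=0, J=1, parity even. Final level: S=1, L=3, J=2, parity odd.
Parity must change: even → odd — ✓.
ΔS = 0: S: 1 → 1 — ✓.
ΔL = 0, ±1 (not L=0↔0): L: 0 → 3, ΔL = +3 — ✗.
ΔJ = 0, ±1 (not J=0↔0): J: 1 → 2, ΔJ = +1 — ✓.

the ΔL = 0, ±1 rule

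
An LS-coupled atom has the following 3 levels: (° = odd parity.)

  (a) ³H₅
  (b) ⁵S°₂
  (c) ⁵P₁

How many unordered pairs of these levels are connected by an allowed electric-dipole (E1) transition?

1

(a)–(b): forbidden (ΔS, ΔL, ΔJ).
(a)–(c): forbidden (parity, ΔS, ΔL, ΔJ).
(b)–(c): allowed.
Allowed pairs: 1 of 3.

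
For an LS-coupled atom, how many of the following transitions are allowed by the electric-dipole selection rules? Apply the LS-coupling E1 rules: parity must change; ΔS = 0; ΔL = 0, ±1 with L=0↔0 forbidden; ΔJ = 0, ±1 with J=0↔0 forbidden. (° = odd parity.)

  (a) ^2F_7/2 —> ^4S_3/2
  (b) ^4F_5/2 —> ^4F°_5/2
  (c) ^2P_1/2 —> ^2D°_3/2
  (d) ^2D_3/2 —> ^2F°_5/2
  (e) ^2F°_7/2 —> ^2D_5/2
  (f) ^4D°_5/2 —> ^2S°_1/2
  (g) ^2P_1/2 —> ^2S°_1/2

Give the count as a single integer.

5

(a) forbidden (parity, ΔS, ΔL, ΔJ fail)
(b) allowed
(c) allowed
(d) allowed
(e) allowed
(f) forbidden (parity, ΔS, ΔL, ΔJ fail)
(g) allowed
Total allowed: 5 of 7.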